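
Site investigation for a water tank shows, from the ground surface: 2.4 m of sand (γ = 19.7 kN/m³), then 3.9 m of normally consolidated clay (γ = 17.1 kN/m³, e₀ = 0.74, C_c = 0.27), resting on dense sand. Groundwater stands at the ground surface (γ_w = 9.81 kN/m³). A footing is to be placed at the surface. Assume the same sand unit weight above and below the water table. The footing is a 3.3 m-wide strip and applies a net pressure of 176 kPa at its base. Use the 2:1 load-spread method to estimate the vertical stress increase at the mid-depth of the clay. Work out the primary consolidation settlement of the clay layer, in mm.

Mid-depth of clay below the ground surface: z = 2.4 + 3.9/2 = 4.35 m.
Total vertical stress at mid-clay: σ_v = 19.7×2.4 + 17.1×1.95 = 80.625 kPa.
Pore pressure: u = 9.81×(4.35 − 0) = 42.673 kPa.
Initial effective stress: σ'_0 = σ_v − u = 80.625 − 42.673 = 37.952 kPa.
Stress increase at mid-clay by the 2:1 spreading method:
Δσ = qB/(B+z) = 176×3.3/(3.3+4.35) = 75.922 kPa
Final effective stress: σ'_f = σ'_0 + Δσ = 37.952 + 75.922 = 113.87 kPa.
Normally consolidated clay, so the full stress increment lies on the virgin compression line:
S_c = C_c·H/(1+e₀)·log₁₀(σ'_f/σ'_0) = 0.27×3.9/(1+0.74)×log₁₀(113.87/37.952)
    = 0.60517 × 0.47717 = 0.2888 m

S_c ≈ 289 mm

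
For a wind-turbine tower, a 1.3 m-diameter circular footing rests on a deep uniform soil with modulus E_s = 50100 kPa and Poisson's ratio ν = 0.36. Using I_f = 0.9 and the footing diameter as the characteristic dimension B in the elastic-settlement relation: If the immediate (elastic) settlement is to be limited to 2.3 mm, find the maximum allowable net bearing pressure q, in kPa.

q ≈ 113 kPa

S_e = q·B·(1−ν²)/E_s · I_f  ⇒  q = S_e·E_s / (B·(1−ν²)·I_f).
q = 0.0023 × 50100 / (1.3 × 0.8704 × 0.9) = 113.2 kPa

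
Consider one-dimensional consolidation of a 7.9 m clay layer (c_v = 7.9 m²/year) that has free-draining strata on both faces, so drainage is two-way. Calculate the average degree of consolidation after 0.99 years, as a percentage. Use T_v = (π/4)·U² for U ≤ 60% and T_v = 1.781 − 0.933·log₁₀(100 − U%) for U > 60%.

U ≈ 76.5 %

Drainage path length: H_d = H/2 = 3.95 m (double drainage).
T_v = c_v·t/H_d² = 7.9×0.99/3.95² = 0.50127.
T_v = 0.50127 corresponds to the U > 60% branch:
U = 1 − 10^((1.781 − T_v)/0.933)/100 = 0.7647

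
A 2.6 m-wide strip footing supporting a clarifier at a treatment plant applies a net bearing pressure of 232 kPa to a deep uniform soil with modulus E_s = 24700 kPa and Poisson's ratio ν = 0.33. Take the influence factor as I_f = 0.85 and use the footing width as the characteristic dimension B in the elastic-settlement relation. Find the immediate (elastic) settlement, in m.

Immediate (elastic) settlement: S_e = q·B·(1−ν²)/E_s · I_f.
S_e = 232 × 2.6 × (1 − 0.33²) / 24700 × 0.85
    = 232 × 2.6 × 0.8911 / 24700 × 0.85
    = 0.0185 m

S_e ≈ 0.0185 m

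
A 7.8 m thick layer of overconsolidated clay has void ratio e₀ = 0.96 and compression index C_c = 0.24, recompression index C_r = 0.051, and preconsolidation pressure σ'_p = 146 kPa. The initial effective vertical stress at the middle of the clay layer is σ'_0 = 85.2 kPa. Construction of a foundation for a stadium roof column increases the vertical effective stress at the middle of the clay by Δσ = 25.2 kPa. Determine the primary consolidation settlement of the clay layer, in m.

S_c ≈ 0.0228 m

Final effective stress: σ'_f = 85.2 + 25.2 = 110.4 kPa.
σ'_f = 110.4 ≤ σ'_p = 146 kPa, so the clay remains overconsolidated and only the recompression index applies:
S_c = C_r·H/(1+e₀)·log₁₀(σ'_f/σ'_0) = 0.051×7.8/1.96×log₁₀(110.4/85.2)
    = 0.20296 × 0.11253 = 0.02284 m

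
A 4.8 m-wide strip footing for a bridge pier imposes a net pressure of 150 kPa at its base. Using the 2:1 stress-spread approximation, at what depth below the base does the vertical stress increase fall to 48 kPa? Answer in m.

2:1 spreading — at depth z the loaded area has grown by z in each plan dimension:
qB/(B+z) = Δσ_z ⇒ z = qB/Δσ_z − B = 150×4.8/48 − 4.8 = 10.2 m

z ≈ 10.2 m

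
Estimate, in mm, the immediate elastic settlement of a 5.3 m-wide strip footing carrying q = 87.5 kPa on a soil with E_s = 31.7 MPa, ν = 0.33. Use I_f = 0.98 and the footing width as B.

Immediate (elastic) settlement: S_e = q·B·(1−ν²)/E_s · I_f.
E_s = 31.7 MPa = 31700 kPa.
S_e = 87.5 × 5.3 × (1 − 0.33²) / 31700 × 0.98
    = 87.5 × 5.3 × 0.8911 / 31700 × 0.98
    = 0.01278 m = 12.78 mm

S_e ≈ 12.8 mm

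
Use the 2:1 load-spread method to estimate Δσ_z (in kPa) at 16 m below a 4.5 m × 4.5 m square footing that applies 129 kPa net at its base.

Δσ_z ≈ 6.22 kPa

By the 2:1 method the load spreads at 1 horizontal : 2 vertical, so at depth z the loaded area has grown by z in each plan dimension:
Δσ = qBL/((B+z)(L+z)) = 129×4.5×4.5/((4.5+16)(4.5+16)) = 6.2159 kPa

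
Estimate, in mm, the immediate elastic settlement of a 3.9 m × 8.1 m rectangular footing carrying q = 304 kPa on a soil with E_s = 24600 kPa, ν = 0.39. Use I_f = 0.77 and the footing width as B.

Immediate (elastic) settlement: S_e = q·B·(1−ν²)/E_s · I_f.
S_e = 304 × 3.9 × (1 − 0.39²) / 24600 × 0.77
    = 304 × 3.9 × 0.8479 / 24600 × 0.77
    = 0.03147 m = 31.47 mm

S_e ≈ 31.5 mm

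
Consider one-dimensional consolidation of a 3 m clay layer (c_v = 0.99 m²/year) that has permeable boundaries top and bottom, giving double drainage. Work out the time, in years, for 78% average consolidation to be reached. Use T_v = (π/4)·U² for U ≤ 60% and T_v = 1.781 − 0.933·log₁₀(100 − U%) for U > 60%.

Drainage path length: H_d = H/2 = 1.5 m (double drainage).
U > 60%: T_v = 1.781 − 0.933·log₁₀(100 − 78) = 0.52852.
t = T_v·H_d²/c_v = 0.52852×1.5²/0.99 = 1.201 years.

t ≈ 1.2 years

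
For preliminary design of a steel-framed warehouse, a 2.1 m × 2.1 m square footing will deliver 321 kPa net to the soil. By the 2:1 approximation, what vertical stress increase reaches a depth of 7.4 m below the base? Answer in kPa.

Δσ_z ≈ 15.7 kPa

By the 2:1 method the load spreads at 1 horizontal : 2 vertical, so at depth z the loaded area has grown by z in each plan dimension:
Δσ = qBL/((B+z)(L+z)) = 321×2.1×2.1/((2.1+7.4)(2.1+7.4)) = 15.685 kPa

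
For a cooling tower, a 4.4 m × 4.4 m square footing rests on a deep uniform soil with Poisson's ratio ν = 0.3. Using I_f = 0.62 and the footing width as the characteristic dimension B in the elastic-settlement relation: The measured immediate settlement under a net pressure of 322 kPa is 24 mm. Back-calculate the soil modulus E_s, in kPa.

S_e = q·B·(1−ν²)/E_s · I_f  ⇒  E_s = q·B·(1−ν²)·I_f / S_e.
E_s = 322 × 4.4 × 0.91 × 0.62 / 0.024 = 33310 kPa

E_s ≈ 33300 kPa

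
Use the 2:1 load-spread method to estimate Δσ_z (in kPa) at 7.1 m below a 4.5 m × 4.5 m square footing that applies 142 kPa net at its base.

By the 2:1 method the load spreads at 1 horizontal : 2 vertical, so at depth z the loaded area has grown by z in each plan dimension:
Δσ = qBL/((B+z)(L+z)) = 142×4.5×4.5/((4.5+7.1)(4.5+7.1)) = 21.37 kPa

Δσ_z ≈ 21.4 kPa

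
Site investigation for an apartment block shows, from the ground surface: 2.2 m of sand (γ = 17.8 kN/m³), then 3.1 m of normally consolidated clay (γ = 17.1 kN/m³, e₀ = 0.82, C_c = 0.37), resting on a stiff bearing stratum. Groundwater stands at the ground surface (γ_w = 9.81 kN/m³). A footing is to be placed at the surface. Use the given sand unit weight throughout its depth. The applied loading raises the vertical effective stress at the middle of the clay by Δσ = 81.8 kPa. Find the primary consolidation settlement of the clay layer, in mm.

Mid-depth of clay below the ground surface: z = 2.2 + 3.1/2 = 3.75 m.
Total vertical stress at mid-clay: σ_v = 17.8×2.2 + 17.1×1.55 = 65.665 kPa.
Pore pressure: u = 9.81×(3.75 − 0) = 36.788 kPa.
Initial effective stress: σ'_0 = σ_v − u = 65.665 − 36.788 = 28.877 kPa.
Final effective stress: σ'_f = σ'_0 + Δσ = 28.877 + 81.8 = 110.68 kPa.
Normally consolidated clay, so the full stress increment lies on the virgin compression line:
S_c = C_c·H/(1+e₀)·log₁₀(σ'_f/σ'_0) = 0.37×3.1/(1+0.82)×log₁₀(110.68/28.877)
    = 0.63022 × 0.58352 = 0.3677 m

S_c ≈ 368 mm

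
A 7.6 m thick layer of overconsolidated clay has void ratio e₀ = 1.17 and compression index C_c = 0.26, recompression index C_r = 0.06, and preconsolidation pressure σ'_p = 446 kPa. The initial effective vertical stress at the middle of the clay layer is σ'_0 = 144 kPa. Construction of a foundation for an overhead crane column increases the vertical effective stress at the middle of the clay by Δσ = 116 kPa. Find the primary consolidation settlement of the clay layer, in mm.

Final effective stress: σ'_f = 144 + 116 = 260 kPa.
σ'_f = 260 ≤ σ'_p = 446 kPa, so the clay remains overconsolidated and only the recompression index applies:
S_c = C_r·H/(1+e₀)·log₁₀(σ'_f/σ'_0) = 0.06×7.6/2.17×log₁₀(260/144)
    = 0.21014 × 0.25661 = 0.05392 m

S_c ≈ 53.9 mm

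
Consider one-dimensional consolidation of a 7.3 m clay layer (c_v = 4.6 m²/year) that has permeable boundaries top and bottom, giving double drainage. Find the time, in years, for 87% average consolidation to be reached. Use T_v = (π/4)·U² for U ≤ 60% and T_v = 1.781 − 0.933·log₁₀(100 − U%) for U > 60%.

Drainage path length: H_d = H/2 = 3.65 m (double drainage).
U > 60%: T_v = 1.781 − 0.933·log₁₀(100 − 87) = 0.74169.
t = T_v·H_d²/c_v = 0.74169×3.65²/4.6 = 2.148 years.

t ≈ 2.15 years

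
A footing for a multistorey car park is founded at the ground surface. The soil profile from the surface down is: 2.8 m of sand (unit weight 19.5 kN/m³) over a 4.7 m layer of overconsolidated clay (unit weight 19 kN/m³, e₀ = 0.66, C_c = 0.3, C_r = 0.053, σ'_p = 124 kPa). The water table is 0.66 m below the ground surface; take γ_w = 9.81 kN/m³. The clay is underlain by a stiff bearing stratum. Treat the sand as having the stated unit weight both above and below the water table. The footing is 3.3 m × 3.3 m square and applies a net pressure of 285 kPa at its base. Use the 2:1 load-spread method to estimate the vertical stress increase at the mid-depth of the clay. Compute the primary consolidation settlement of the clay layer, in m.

Mid-depth of clay below the ground surface: z = 2.8 + 4.7/2 = 5.15 m.
Total vertical stress at mid-clay: σ_v = 19.5×2.8 + 19×2.35 = 99.25 kPa.
Pore pressure: u = 9.81×(5.15 − 0.66) = 44.047 kPa.
Initial effective stress: σ'_0 = σ_v − u = 99.25 − 44.047 = 55.203 kPa.
Stress increase at mid-clay by the 2:1 spreading method:
Δσ = qBL/((B+z)(L+z)) = 285×3.3×3.3/((3.3+5.15)(3.3+5.15)) = 43.467 kPa
Final effective stress: σ'_f = 55.203 + 43.467 = 98.67 kPa.
σ'_f = 98.67 ≤ σ'_p = 124 kPa, so the clay remains overconsolidated and only the recompression index applies:
S_c = C_r·H/(1+e₀)·log₁₀(σ'_f/σ'_0) = 0.053×4.7/1.66×log₁₀(98.67/55.203)
    = 0.15006 × 0.25222 = 0.03785 m

S_c ≈ 0.0378 m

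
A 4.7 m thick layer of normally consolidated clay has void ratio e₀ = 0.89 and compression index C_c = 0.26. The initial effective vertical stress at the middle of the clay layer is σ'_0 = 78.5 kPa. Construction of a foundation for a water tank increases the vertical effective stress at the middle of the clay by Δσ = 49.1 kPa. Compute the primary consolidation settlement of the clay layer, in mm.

Final effective stress: σ'_f = σ'_0 + Δσ = 78.5 + 49.1 = 127.6 kPa.
Normally consolidated clay, so the full stress increment lies on the virgin compression line:
S_c = C_c·H/(1+e₀)·log₁₀(σ'_f/σ'_0) = 0.26×4.7/(1+0.89)×log₁₀(127.6/78.5)
    = 0.64656 × 0.21098 = 0.1364 m

S_c ≈ 136 mm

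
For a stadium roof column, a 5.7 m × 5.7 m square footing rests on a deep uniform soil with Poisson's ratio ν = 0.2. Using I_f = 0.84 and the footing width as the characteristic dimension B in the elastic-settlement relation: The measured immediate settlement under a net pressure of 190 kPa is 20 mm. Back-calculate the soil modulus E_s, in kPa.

S_e = q·B·(1−ν²)/E_s · I_f  ⇒  E_s = q·B·(1−ν²)·I_f / S_e.
E_s = 190 × 5.7 × 0.96 × 0.84 / 0.02 = 43670 kPa

E_s ≈ 43700 kPa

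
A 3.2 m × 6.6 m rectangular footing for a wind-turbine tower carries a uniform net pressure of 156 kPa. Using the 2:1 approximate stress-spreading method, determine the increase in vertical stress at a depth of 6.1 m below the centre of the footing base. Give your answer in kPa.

Δσ_z ≈ 27.9 kPa

By the 2:1 method the load spreads at 1 horizontal : 2 vertical, so at depth z the loaded area has grown by z in each plan dimension:
Δσ = qBL/((B+z)(L+z)) = 156×3.2×6.6/((3.2+6.1)(6.6+6.1)) = 27.895 kPa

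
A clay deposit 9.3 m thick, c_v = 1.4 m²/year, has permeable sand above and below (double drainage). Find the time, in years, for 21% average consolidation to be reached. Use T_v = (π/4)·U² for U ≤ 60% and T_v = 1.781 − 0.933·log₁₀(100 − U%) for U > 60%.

Drainage path length: H_d = H/2 = 4.65 m (double drainage).
U ≤ 60%: T_v = (π/4)·U² = (π/4)×0.21² = 0.034636.
t = T_v·H_d²/c_v = 0.034636×4.65²/1.4 = 0.5349 years.

t ≈ 0.535 years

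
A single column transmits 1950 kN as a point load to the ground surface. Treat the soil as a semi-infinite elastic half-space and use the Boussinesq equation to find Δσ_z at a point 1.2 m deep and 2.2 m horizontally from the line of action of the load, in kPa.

Δσ_z ≈ 16.3 kPa

Boussinesq vertical stress below a point load on an elastic half-space:
Δσ_z = 3P/(2πz²) · [1 + (r/z)²]^(−5/2)
r/z = 2.2/1.2 = 1.8333; [1+(r/z)²]^(−5/2) = 0.025177.
Δσ_z = 3×1950/(2π×1.2²) × 0.025177 = 646.57 × 0.025177 = 16.28 kPa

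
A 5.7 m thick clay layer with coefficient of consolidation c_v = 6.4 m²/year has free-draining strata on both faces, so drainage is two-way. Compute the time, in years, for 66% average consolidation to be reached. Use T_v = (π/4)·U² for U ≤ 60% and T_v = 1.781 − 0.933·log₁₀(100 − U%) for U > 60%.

Drainage path length: H_d = H/2 = 2.85 m (double drainage).
U > 60%: T_v = 1.781 − 0.933·log₁₀(100 − 66) = 0.35213.
t = T_v·H_d²/c_v = 0.35213×2.85²/6.4 = 0.4469 years.

t ≈ 0.447 years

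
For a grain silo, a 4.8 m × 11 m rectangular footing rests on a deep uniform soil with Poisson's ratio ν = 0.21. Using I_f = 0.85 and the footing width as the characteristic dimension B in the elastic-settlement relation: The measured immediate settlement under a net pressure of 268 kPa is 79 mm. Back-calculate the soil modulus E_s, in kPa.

E_s ≈ 13200 kPa

S_e = q·B·(1−ν²)/E_s · I_f  ⇒  E_s = q·B·(1−ν²)·I_f / S_e.
E_s = 268 × 4.8 × 0.9559 × 0.85 / 0.079 = 13230 kPa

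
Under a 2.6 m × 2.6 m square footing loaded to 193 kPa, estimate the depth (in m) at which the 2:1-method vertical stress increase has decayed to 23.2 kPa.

2:1 spreading — at depth z the loaded area has grown by z in each plan dimension:
qB²/(B+z)² = Δσ_z ⇒ z = B(√(q/Δσ_z) − 1) = 2.6×(√(193/23.2) − 1) = 4.899 m

z ≈ 4.9 m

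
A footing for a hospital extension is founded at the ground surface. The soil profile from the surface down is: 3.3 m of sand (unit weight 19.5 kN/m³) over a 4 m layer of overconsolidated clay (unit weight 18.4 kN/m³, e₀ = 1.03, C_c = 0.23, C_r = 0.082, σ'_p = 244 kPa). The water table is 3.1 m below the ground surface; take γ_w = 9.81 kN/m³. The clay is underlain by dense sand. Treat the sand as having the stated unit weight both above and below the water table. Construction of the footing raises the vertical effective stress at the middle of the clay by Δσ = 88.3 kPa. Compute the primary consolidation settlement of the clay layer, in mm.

Mid-depth of clay below the ground surface: z = 3.3 + 4/2 = 5.3 m.
Total vertical stress at mid-clay: σ_v = 19.5×3.3 + 18.4×2 = 101.15 kPa.
Pore pressure: u = 9.81×(5.3 − 3.1) = 21.582 kPa.
Initial effective stress: σ'_0 = σ_v − u = 101.15 − 21.582 = 79.568 kPa.
Final effective stress: σ'_f = 79.568 + 88.3 = 167.87 kPa.
σ'_f = 167.87 ≤ σ'_p = 244 kPa, so the clay remains overconsolidated and only the recompression index applies:
S_c = C_r·H/(1+e₀)·log₁₀(σ'_f/σ'_0) = 0.082×4/2.03×log₁₀(167.87/79.568)
    = 0.16157 × 0.32423 = 0.05239 m

S_c ≈ 52.4 mm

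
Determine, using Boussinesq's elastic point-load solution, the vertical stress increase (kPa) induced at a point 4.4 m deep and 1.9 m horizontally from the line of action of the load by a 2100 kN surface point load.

Boussinesq vertical stress below a point load on an elastic half-space:
Δσ_z = 3P/(2πz²) · [1 + (r/z)²]^(−5/2)
r/z = 1.9/4.4 = 0.43182; [1+(r/z)²]^(−5/2) = 0.65217.
Δσ_z = 3×2100/(2π×4.4²) × 0.65217 = 51.791 × 0.65217 = 33.78 kPa

Δσ_z ≈ 33.8 kPa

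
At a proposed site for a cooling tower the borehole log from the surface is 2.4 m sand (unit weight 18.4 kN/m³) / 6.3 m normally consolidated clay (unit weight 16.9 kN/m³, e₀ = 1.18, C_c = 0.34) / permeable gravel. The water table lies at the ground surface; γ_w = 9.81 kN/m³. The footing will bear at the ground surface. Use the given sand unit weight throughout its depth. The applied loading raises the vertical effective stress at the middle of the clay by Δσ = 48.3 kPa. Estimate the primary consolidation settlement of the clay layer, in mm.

Mid-depth of clay below the ground surface: z = 2.4 + 6.3/2 = 5.55 m.
Total vertical stress at mid-clay: σ_v = 18.4×2.4 + 16.9×3.15 = 97.395 kPa.
Pore pressure: u = 9.81×(5.55 − 0) = 54.446 kPa.
Initial effective stress: σ'_0 = σ_v − u = 97.395 − 54.446 = 42.949 kPa.
Final effective stress: σ'_f = σ'_0 + Δσ = 42.949 + 48.3 = 91.249 kPa.
Normally consolidated clay, so the full stress increment lies on the virgin compression line:
S_c = C_c·H/(1+e₀)·log₁₀(σ'_f/σ'_0) = 0.34×6.3/(1+1.18)×log₁₀(91.249/42.949)
    = 0.98257 × 0.32728 = 0.3216 m

S_c ≈ 322 mm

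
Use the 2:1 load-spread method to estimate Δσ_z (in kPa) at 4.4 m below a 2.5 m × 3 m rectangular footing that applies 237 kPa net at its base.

By the 2:1 method the load spreads at 1 horizontal : 2 vertical, so at depth z the loaded area has grown by z in each plan dimension:
Δσ = qBL/((B+z)(L+z)) = 237×2.5×3/((2.5+4.4)(3+4.4)) = 34.812 kPa

Δσ_z ≈ 34.8 kPa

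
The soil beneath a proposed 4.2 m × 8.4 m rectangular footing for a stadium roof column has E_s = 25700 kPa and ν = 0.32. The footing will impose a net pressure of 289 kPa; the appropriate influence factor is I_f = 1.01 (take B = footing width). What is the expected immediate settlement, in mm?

S_e ≈ 42.8 mm

Immediate (elastic) settlement: S_e = q·B·(1−ν²)/E_s · I_f.
S_e = 289 × 4.2 × (1 − 0.32²) / 25700 × 1.01
    = 289 × 4.2 × 0.8976 / 25700 × 1.01
    = 0.04282 m = 42.82 mm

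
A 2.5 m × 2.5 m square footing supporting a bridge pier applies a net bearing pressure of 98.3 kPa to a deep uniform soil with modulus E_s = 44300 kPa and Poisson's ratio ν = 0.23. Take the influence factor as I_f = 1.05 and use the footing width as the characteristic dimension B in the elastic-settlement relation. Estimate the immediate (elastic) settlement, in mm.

Immediate (elastic) settlement: S_e = q·B·(1−ν²)/E_s · I_f.
S_e = 98.3 × 2.5 × (1 − 0.23²) / 44300 × 1.05
    = 98.3 × 2.5 × 0.9471 / 44300 × 1.05
    = 0.005517 m = 5.517 mm

S_e ≈ 5.52 mm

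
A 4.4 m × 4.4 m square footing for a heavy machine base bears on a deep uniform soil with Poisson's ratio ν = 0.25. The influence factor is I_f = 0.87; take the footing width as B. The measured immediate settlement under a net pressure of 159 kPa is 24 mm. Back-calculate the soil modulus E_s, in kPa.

S_e = q·B·(1−ν²)/E_s · I_f  ⇒  E_s = q·B·(1−ν²)·I_f / S_e.
E_s = 159 × 4.4 × 0.9375 × 0.87 / 0.024 = 23780 kPa

E_s ≈ 23800 kPa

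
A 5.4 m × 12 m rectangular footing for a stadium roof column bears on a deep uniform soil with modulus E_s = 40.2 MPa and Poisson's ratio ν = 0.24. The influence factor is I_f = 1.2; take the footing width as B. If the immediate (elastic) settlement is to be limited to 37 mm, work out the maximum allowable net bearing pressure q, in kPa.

E_s = 40.2 MPa = 40200 kPa.
S_e = q·B·(1−ν²)/E_s · I_f  ⇒  q = S_e·E_s / (B·(1−ν²)·I_f).
q = 0.037 × 40200 / (5.4 × 0.9424 × 1.2) = 243.6 kPa

q ≈ 244 kPa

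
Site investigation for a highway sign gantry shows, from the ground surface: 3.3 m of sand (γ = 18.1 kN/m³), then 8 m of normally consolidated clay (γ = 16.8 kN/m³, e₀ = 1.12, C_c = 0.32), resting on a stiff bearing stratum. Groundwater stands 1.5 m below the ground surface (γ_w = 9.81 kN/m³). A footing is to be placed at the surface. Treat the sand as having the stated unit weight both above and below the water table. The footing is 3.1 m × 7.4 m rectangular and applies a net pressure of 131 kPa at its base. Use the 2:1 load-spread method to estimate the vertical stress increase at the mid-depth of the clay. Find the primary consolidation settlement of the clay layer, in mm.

Mid-depth of clay below the ground surface: z = 3.3 + 8/2 = 7.3 m.
Total vertical stress at mid-clay: σ_v = 18.1×3.3 + 16.8×4 = 126.93 kPa.
Pore pressure: u = 9.81×(7.3 − 1.5) = 56.898 kPa.
Initial effective stress: σ'_0 = σ_v − u = 126.93 − 56.898 = 70.032 kPa.
Stress increase at mid-clay by the 2:1 spreading method:
Δσ = qBL/((B+z)(L+z)) = 131×3.1×7.4/((3.1+7.3)(7.4+7.3)) = 19.657 kPa
Final effective stress: σ'_f = σ'_0 + Δσ = 70.032 + 19.657 = 89.689 kPa.
Normally consolidated clay, so the full stress increment lies on the virgin compression line:
S_c = C_c·H/(1+e₀)·log₁₀(σ'_f/σ'_0) = 0.32×8/(1+1.12)×log₁₀(89.689/70.032)
    = 1.2075 × 0.10744 = 0.1297 m

S_c ≈ 130 mm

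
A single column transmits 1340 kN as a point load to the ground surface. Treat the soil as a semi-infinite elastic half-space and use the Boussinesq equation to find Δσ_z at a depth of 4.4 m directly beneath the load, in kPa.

Δσ_z ≈ 33 kPa

Boussinesq vertical stress below a point load on an elastic half-space:
Δσ_z = 3P/(2πz²) · [1 + (r/z)²]^(−5/2)
r/z = 0/4.4 = 0; [1+(r/z)²]^(−5/2) = 1.
Δσ_z = 3×1340/(2π×4.4²) × 1 = 33.048 × 1 = 33.05 kPa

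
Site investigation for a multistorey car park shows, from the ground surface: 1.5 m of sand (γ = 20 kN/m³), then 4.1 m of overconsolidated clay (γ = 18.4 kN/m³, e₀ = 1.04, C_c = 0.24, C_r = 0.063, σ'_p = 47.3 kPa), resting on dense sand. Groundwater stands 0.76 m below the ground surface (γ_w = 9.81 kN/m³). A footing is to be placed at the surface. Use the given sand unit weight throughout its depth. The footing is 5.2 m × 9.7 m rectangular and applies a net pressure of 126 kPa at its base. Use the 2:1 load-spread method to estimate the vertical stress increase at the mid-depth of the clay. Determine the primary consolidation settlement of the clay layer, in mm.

Mid-depth of clay below the ground surface: z = 1.5 + 4.1/2 = 3.55 m.
Total vertical stress at mid-clay: σ_v = 20×1.5 + 18.4×2.05 = 67.72 kPa.
Pore pressure: u = 9.81×(3.55 − 0.76) = 27.37 kPa.
Initial effective stress: σ'_0 = σ_v − u = 67.72 − 27.37 = 40.35 kPa.
Stress increase at mid-clay by the 2:1 spreading method:
Δσ = qBL/((B+z)(L+z)) = 126×5.2×9.7/((5.2+3.55)(9.7+3.55)) = 54.818 kPa
Final effective stress: σ'_f = 40.35 + 54.818 = 95.168 kPa.
σ'_f = 95.168 > σ'_p = 47.3 kPa, so the stress path crosses the preconsolidation pressure — recompression up to σ'_p, then virgin compression beyond:
S_c = H/(1+e₀)·[C_r·log₁₀(σ'_p/σ'_0) + C_c·log₁₀(σ'_f/σ'_p)]
    = 4.1/2.04 × [0.063×log₁₀(47.3/40.35) + 0.24×log₁₀(95.168/47.3)]
    = 2.0098 × [0.0043481 + 0.072871] = 0.1552 m

S_c ≈ 155 mm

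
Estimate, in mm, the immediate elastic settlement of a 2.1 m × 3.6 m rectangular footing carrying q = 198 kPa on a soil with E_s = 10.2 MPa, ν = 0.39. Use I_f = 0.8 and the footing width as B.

S_e ≈ 27.7 mm

Immediate (elastic) settlement: S_e = q·B·(1−ν²)/E_s · I_f.
E_s = 10.2 MPa = 10200 kPa.
S_e = 198 × 2.1 × (1 − 0.39²) / 10200 × 0.8
    = 198 × 2.1 × 0.8479 / 10200 × 0.8
    = 0.02765 m = 27.65 mm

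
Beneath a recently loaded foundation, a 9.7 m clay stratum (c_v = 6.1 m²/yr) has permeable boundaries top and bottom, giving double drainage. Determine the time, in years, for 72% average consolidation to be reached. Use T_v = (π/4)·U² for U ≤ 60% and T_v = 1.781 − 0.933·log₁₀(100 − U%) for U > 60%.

t ≈ 1.66 years

Drainage path length: H_d = H/2 = 4.85 m (double drainage).
U > 60%: T_v = 1.781 − 0.933·log₁₀(100 − 72) = 0.4308.
t = T_v·H_d²/c_v = 0.4308×4.85²/6.1 = 1.661 years.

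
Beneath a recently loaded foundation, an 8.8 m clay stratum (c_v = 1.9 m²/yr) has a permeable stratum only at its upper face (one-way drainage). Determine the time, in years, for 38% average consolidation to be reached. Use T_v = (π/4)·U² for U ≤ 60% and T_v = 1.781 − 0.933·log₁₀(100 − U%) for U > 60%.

Drainage path length: H_d = H = 8.8 m (single drainage).
U ≤ 60%: T_v = (π/4)·U² = (π/4)×0.38² = 0.11341.
t = T_v·H_d²/c_v = 0.11341×8.8²/1.9 = 4.622 years.

t ≈ 4.62 years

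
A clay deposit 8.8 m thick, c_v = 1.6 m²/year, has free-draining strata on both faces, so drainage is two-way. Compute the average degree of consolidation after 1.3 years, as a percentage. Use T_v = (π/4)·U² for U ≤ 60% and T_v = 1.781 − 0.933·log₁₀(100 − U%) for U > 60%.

Drainage path length: H_d = H/2 = 4.4 m (double drainage).
T_v = c_v·t/H_d² = 1.6×1.3/4.4² = 0.10744.
T_v = 0.10744 corresponds to the U ≤ 60% branch:
U = √(4T_v/π) = 0.3699

U ≈ 37 %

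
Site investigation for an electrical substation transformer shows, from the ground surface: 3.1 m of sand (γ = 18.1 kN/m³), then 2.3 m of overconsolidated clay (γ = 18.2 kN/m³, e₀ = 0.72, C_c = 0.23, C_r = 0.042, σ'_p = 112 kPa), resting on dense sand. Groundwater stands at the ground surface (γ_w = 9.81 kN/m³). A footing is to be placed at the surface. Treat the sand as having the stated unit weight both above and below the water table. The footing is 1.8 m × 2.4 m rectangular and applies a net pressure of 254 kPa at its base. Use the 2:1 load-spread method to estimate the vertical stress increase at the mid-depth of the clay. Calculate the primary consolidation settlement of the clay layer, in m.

Mid-depth of clay below the ground surface: z = 3.1 + 2.3/2 = 4.25 m.
Total vertical stress at mid-clay: σ_v = 18.1×3.1 + 18.2×1.15 = 77.04 kPa.
Pore pressure: u = 9.81×(4.25 − 0) = 41.693 kPa.
Initial effective stress: σ'_0 = σ_v − u = 77.04 − 41.693 = 35.347 kPa.
Stress increase at mid-clay by the 2:1 spreading method:
Δσ = qBL/((B+z)(L+z)) = 254×1.8×2.4/((1.8+4.25)(2.4+4.25)) = 27.273 kPa
Final effective stress: σ'_f = 35.347 + 27.273 = 62.62 kPa.
σ'_f = 62.62 ≤ σ'_p = 112 kPa, so the clay remains overconsolidated and only the recompression index applies:
S_c = C_r·H/(1+e₀)·log₁₀(σ'_f/σ'_0) = 0.042×2.3/1.72×log₁₀(62.62/35.347)
    = 0.056162 × 0.24836 = 0.01395 m

S_c ≈ 0.0139 m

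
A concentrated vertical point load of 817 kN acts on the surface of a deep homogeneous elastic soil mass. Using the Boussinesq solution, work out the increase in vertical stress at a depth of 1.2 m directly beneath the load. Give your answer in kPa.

Δσ_z ≈ 271 kPa

Boussinesq vertical stress below a point load on an elastic half-space:
Δσ_z = 3P/(2πz²) · [1 + (r/z)²]^(−5/2)
r/z = 0/1.2 = 0; [1+(r/z)²]^(−5/2) = 1.
Δσ_z = 3×817/(2π×1.2²) × 1 = 270.89 × 1 = 270.9 kPa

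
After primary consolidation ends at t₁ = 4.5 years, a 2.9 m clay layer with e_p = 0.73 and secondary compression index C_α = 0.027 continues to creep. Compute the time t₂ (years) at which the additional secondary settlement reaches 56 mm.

t₂ ≈ 77.7 years

S_s = C_α·H/(1+e_p)·log₁₀(t₂/t₁) ⇒ log₁₀(t₂/t₁) = S_s·(1+e_p)/(C_α·H).
log₁₀(t₂/t₁) = 0.056 × (1+0.73) / (0.027×2.9) = 1.237
t₂ = t₁ × 10^1.237 = 4.5 × 17.27 = 77.72 years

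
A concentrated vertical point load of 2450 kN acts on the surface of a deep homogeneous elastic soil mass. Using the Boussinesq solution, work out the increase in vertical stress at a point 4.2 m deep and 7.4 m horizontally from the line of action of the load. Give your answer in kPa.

Boussinesq vertical stress below a point load on an elastic half-space:
Δσ_z = 3P/(2πz²) · [1 + (r/z)²]^(−5/2)
r/z = 7.4/4.2 = 1.7619; [1+(r/z)²]^(−5/2) = 0.029302.
Δσ_z = 3×2450/(2π×4.2²) × 0.029302 = 66.315 × 0.029302 = 1.943 kPa

Δσ_z ≈ 1.94 kPa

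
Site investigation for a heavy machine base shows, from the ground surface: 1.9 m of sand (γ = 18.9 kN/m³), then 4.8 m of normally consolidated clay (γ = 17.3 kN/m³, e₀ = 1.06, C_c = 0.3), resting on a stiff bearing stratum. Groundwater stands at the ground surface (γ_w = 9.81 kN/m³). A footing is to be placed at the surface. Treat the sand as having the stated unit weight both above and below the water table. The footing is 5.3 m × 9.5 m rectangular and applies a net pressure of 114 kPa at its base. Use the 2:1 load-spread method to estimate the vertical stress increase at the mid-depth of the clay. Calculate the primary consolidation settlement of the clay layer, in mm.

S_c ≈ 243 mm

Mid-depth of clay below the ground surface: z = 1.9 + 4.8/2 = 4.3 m.
Total vertical stress at mid-clay: σ_v = 18.9×1.9 + 17.3×2.4 = 77.43 kPa.
Pore pressure: u = 9.81×(4.3 − 0) = 42.183 kPa.
Initial effective stress: σ'_0 = σ_v − u = 77.43 − 42.183 = 35.247 kPa.
Stress increase at mid-clay by the 2:1 spreading method:
Δσ = qBL/((B+z)(L+z)) = 114×5.3×9.5/((5.3+4.3)(9.5+4.3)) = 43.327 kPa
Final effective stress: σ'_f = σ'_0 + Δσ = 35.247 + 43.327 = 78.574 kPa.
Normally consolidated clay, so the full stress increment lies on the virgin compression line:
S_c = C_c·H/(1+e₀)·log₁₀(σ'_f/σ'_0) = 0.3×4.8/(1+1.06)×log₁₀(78.574/35.247)
    = 0.69903 × 0.34816 = 0.2434 m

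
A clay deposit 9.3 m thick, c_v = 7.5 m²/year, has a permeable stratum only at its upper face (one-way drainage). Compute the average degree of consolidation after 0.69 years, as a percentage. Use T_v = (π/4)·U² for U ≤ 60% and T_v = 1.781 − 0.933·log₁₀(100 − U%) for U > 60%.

U ≈ 27.6 %

Drainage path length: H_d = H = 9.3 m (single drainage).
T_v = c_v·t/H_d² = 7.5×0.69/9.3² = 0.059834.
T_v = 0.059834 corresponds to the U ≤ 60% branch:
U = √(4T_v/π) = 0.276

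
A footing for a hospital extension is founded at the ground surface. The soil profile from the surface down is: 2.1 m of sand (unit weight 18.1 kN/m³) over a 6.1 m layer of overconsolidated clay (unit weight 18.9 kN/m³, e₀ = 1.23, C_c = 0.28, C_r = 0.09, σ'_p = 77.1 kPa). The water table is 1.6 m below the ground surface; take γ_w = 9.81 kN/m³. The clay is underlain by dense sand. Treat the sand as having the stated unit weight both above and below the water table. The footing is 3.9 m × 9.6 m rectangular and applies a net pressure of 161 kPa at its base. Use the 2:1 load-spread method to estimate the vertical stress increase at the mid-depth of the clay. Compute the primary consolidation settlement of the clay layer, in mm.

S_c ≈ 131 mm

Mid-depth of clay below the ground surface: z = 2.1 + 6.1/2 = 5.15 m.
Total vertical stress at mid-clay: σ_v = 18.1×2.1 + 18.9×3.05 = 95.655 kPa.
Pore pressure: u = 9.81×(5.15 − 1.6) = 34.825 kPa.
Initial effective stress: σ'_0 = σ_v − u = 95.655 − 34.825 = 60.83 kPa.
Stress increase at mid-clay by the 2:1 spreading method:
Δσ = qBL/((B+z)(L+z)) = 161×3.9×9.6/((3.9+5.15)(9.6+5.15)) = 45.157 kPa
Final effective stress: σ'_f = 60.83 + 45.157 = 105.99 kPa.
σ'_f = 105.99 > σ'_p = 77.1 kPa, so the stress path crosses the preconsolidation pressure — recompression up to σ'_p, then virgin compression beyond:
S_c = H/(1+e₀)·[C_r·log₁₀(σ'_p/σ'_0) + C_c·log₁₀(σ'_f/σ'_p)]
    = 6.1/2.23 × [0.09×log₁₀(77.1/60.83) + 0.28×log₁₀(105.99/77.1)]
    = 2.7354 × [0.0092643 + 0.038699] = 0.1312 m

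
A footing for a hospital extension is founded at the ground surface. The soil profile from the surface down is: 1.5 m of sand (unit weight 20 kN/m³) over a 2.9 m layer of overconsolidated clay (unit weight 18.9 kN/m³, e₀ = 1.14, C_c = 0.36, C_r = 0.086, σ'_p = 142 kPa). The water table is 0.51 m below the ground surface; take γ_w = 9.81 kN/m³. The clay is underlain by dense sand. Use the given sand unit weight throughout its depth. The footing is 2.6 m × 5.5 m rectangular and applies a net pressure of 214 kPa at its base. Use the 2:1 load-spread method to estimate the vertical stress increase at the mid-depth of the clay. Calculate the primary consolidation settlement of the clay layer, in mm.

S_c ≈ 54.7 mm

Mid-depth of clay below the ground surface: z = 1.5 + 2.9/2 = 2.95 m.
Total vertical stress at mid-clay: σ_v = 20×1.5 + 18.9×1.45 = 57.405 kPa.
Pore pressure: u = 9.81×(2.95 − 0.51) = 23.936 kPa.
Initial effective stress: σ'_0 = σ_v − u = 57.405 − 23.936 = 33.469 kPa.
Stress increase at mid-clay by the 2:1 spreading method:
Δσ = qBL/((B+z)(L+z)) = 214×2.6×5.5/((2.6+2.95)(5.5+2.95)) = 65.253 kPa
Final effective stress: σ'_f = 33.469 + 65.253 = 98.722 kPa.
σ'_f = 98.722 ≤ σ'_p = 142 kPa, so the clay remains overconsolidated and only the recompression index applies:
S_c = C_r·H/(1+e₀)·log₁₀(σ'_f/σ'_0) = 0.086×2.9/2.14×log₁₀(98.722/33.469)
    = 0.11654 × 0.46977 = 0.05475 m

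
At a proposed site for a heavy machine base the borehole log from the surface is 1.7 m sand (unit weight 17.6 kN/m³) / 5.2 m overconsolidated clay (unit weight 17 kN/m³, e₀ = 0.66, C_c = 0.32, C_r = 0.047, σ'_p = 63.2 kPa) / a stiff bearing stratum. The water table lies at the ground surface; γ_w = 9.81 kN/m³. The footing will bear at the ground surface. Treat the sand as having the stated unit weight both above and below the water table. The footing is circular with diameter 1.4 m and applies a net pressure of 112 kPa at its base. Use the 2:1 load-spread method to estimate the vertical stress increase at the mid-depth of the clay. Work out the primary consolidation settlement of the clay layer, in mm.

S_c ≈ 12.3 mm

Mid-depth of clay below the ground surface: z = 1.7 + 5.2/2 = 4.3 m.
Total vertical stress at mid-clay: σ_v = 17.6×1.7 + 17×2.6 = 74.12 kPa.
Pore pressure: u = 9.81×(4.3 − 0) = 42.183 kPa.
Initial effective stress: σ'_0 = σ_v − u = 74.12 − 42.183 = 31.937 kPa.
Stress increase at mid-clay by the 2:1 spreading method:
Δσ ≈ qD²/(D+z)² = 112×1.4²/(1.4+4.3)² = 6.7565 kPa
Final effective stress: σ'_f = 31.937 + 6.7565 = 38.694 kPa.
σ'_f = 38.694 ≤ σ'_p = 63.2 kPa, so the clay remains overconsolidated and only the recompression index applies:
S_c = C_r·H/(1+e₀)·log₁₀(σ'_f/σ'_0) = 0.047×5.2/1.66×log₁₀(38.694/31.937)
    = 0.14723 × 0.08335 = 0.01227 m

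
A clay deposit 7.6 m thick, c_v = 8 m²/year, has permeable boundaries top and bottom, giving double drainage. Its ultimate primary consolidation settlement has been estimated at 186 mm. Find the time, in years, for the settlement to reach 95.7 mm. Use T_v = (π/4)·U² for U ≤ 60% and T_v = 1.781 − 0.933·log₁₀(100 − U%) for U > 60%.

Drainage path length: H_d = H/2 = 3.8 m (double drainage).
U = S(t)/S_ult = 95.7/186 = 0.5145.
U ≤ 60%: T_v = (π/4)·U² = (π/4)×0.51452² = 0.20792.
t = T_v·H_d²/c_v = 0.20792×3.8²/8 = 0.3753 years.

t ≈ 0.375 years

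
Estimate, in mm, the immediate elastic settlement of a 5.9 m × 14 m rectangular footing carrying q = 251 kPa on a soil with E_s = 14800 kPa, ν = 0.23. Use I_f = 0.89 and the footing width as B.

S_e ≈ 84.3 mm

Immediate (elastic) settlement: S_e = q·B·(1−ν²)/E_s · I_f.
S_e = 251 × 5.9 × (1 − 0.23²) / 14800 × 0.89
    = 251 × 5.9 × 0.9471 / 14800 × 0.89
    = 0.08434 m = 84.34 mm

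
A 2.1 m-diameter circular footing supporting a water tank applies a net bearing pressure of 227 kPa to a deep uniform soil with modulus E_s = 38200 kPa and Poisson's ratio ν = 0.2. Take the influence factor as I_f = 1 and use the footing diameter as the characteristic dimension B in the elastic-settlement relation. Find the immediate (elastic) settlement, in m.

S_e ≈ 0.012 m

Immediate (elastic) settlement: S_e = q·B·(1−ν²)/E_s · I_f.
S_e = 227 × 2.1 × (1 − 0.2²) / 38200 × 1
    = 227 × 2.1 × 0.96 / 38200 × 1
    = 0.01198 m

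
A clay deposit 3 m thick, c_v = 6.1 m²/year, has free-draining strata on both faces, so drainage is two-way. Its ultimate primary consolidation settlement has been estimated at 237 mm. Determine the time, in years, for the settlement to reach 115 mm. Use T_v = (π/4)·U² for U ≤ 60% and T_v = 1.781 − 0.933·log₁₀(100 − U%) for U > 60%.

Drainage path length: H_d = H/2 = 1.5 m (double drainage).
U = S(t)/S_ult = 115/237 = 0.4852.
U ≤ 60%: T_v = (π/4)·U² = (π/4)×0.48523² = 0.18492.
t = T_v·H_d²/c_v = 0.18492×1.5²/6.1 = 0.06821 years.

t ≈ 0.0682 years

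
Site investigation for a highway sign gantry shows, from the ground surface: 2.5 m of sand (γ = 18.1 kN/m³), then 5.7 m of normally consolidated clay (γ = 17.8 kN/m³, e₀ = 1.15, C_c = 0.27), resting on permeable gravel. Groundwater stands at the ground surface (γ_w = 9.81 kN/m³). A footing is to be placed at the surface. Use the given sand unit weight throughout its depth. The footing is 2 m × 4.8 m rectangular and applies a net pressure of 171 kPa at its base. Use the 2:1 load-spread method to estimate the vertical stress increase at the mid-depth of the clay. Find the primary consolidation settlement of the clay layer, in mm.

S_c ≈ 127 mm

Mid-depth of clay below the ground surface: z = 2.5 + 5.7/2 = 5.35 m.
Total vertical stress at mid-clay: σ_v = 18.1×2.5 + 17.8×2.85 = 95.98 kPa.
Pore pressure: u = 9.81×(5.35 − 0) = 52.483 kPa.
Initial effective stress: σ'_0 = σ_v − u = 95.98 − 52.483 = 43.497 kPa.
Stress increase at mid-clay by the 2:1 spreading method:
Δσ = qBL/((B+z)(L+z)) = 171×2×4.8/((2+5.35)(4.8+5.35)) = 22.005 kPa
Final effective stress: σ'_f = σ'_0 + Δσ = 43.497 + 22.005 = 65.502 kPa.
Normally consolidated clay, so the full stress increment lies on the virgin compression line:
S_c = C_c·H/(1+e₀)·log₁₀(σ'_f/σ'_0) = 0.27×5.7/(1+1.15)×log₁₀(65.502/43.497)
    = 0.71581 × 0.1778 = 0.1273 m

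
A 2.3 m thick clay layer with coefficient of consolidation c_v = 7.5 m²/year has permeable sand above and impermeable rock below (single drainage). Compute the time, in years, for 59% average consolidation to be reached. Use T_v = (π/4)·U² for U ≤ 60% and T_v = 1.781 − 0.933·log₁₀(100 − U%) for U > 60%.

Drainage path length: H_d = H = 2.3 m (single drainage).
U ≤ 60%: T_v = (π/4)·U² = (π/4)×0.59² = 0.2734.
t = T_v·H_d²/c_v = 0.2734×2.3²/7.5 = 0.1928 years.

t ≈ 0.193 years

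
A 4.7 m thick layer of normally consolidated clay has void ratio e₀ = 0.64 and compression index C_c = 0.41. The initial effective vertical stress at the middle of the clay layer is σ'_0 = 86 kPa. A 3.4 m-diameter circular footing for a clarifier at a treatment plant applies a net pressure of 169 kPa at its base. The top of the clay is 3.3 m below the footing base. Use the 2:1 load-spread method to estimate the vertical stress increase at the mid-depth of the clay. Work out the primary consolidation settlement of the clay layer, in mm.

S_c ≈ 125 mm

Mid-depth of clay below the footing base: z = 3.3 + 4.7/2 = 5.65 m.
Stress increase at mid-clay by the 2:1 spreading method:
Δσ ≈ qD²/(D+z)² = 169×3.4²/(3.4+5.65)² = 23.853 kPa
Final effective stress: σ'_f = σ'_0 + Δσ = 86 + 23.853 = 109.85 kPa.
Normally consolidated clay, so the full stress increment lies on the virgin compression line:
S_c = C_c·H/(1+e₀)·log₁₀(σ'_f/σ'_0) = 0.41×4.7/(1+0.64)×log₁₀(109.85/86)
    = 1.175 × 0.1063 = 0.1249 m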